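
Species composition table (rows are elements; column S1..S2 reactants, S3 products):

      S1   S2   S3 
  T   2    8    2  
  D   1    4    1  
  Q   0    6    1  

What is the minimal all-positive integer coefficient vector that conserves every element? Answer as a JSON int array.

Coefficients: [2, 1, 6]

T: 2·2+1·8 = 12 | 6·2 = 12
D: 2·1+1·4 = 6 | 6·1 = 6
Q: 2·0+1·6 = 6 | 6·1 = 6
gcd(2,1,6) = 1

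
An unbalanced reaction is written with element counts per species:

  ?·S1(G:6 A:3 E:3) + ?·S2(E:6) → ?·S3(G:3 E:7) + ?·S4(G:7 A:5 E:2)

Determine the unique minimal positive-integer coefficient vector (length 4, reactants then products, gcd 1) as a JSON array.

Coefficients: [5, 2, 3, 3]

G: 5·6+2·0 = 30 | 3·3+3·7 = 30
A: 5·3+2·0 = 15 | 3·0+3·5 = 15
E: 5·3+2·6 = 27 | 3·7+3·2 = 27
gcd(5,2,3,3) = 1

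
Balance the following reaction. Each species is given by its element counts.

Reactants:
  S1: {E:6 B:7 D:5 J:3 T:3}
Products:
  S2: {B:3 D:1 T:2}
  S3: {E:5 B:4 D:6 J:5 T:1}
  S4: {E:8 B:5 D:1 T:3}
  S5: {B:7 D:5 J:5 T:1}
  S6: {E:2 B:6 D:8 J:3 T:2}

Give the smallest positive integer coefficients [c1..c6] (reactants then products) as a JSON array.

Coefficients: [6, 2, 2, 3, 1, 1]

E: 6·6 = 36 | 2·0+2·5+3·8+1·0+1·2 = 36
B: 6·7 = 42 | 2·3+2·4+3·5+1·7+1·6 = 42
D: 6·5 = 30 | 2·1+2·6+3·1+1·5+1·8 = 30
J: 6·3 = 18 | 2·0+2·5+3·0+1·5+1·3 = 18
T: 6·3 = 18 | 2·2+2·1+3·3+1·1+1·2 = 18
gcd(6,2,2,3,1,1) = 1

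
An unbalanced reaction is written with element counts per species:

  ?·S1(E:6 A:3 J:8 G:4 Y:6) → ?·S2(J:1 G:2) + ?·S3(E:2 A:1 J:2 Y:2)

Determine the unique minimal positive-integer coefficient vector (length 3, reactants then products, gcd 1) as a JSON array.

Coefficients: [1, 2, 3]

E: 1·6 = 6 | 2·0+3·2 = 6
A: 1·3 = 3 | 2·0+3·1 = 3
J: 1·8 = 8 | 2·1+3·2 = 8
G: 1·4 = 4 | 2·2+3·0 = 4
Y: 1·6 = 6 | 2·0+3·2 = 6
gcd(1,2,3) = 1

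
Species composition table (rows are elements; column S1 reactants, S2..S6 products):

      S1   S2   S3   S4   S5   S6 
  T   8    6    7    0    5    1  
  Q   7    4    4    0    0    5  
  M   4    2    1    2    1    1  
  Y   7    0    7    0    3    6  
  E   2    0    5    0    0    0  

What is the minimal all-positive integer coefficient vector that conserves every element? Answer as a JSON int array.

Coefficients: [5, 3, 2, 4, 1, 3]

T: 5·8 = 40 | 3·6+2·7+4·0+1·5+3·1 = 40
Q: 5·7 = 35 | 3·4+2·4+4·0+1·0+3·5 = 35
M: 5·4 = 20 | 3·2+2·1+4·2+1·1+3·1 = 20
Y: 5·7 = 35 | 3·0+2·7+4·0+1·3+3·6 = 35
E: 5·2 = 10 | 3·0+2·5+4·0+1·0+3·0 = 10
gcd(5,3,2,4,1,3) = 1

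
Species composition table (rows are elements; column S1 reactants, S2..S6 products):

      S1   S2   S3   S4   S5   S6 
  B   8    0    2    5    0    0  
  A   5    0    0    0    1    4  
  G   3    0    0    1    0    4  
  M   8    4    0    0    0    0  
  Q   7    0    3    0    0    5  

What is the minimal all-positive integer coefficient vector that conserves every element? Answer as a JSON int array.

Coefficients: [2, 4, 3, 2, 6, 1]

B: 2·8 = 16 | 4·0+3·2+2·5+6·0+1·0 = 16
A: 2·5 = 10 | 4·0+3·0+2·0+6·1+1·4 = 10
G: 2·3 = 6 | 4·0+3·0+2·1+6·0+1·4 = 6
M: 2·8 = 16 | 4·4+3·0+2·0+6·0+1·0 = 16
Q: 2·7 = 14 | 4·0+3·3+2·0+6·0+1·5 = 14
gcd(2,4,3,2,6,1) = 1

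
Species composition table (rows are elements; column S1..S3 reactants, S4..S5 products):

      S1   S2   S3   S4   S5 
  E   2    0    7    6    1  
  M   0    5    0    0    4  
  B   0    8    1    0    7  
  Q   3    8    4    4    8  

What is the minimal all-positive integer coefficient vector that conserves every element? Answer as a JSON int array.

E: 4·2+4·0+3·7 = 29 | 4·6+5·1 = 29
M: 4·0+4·5+3·0 = 20 | 4·0+5·4 = 20
B: 4·0+4·8+3·1 = 35 | 4·0+5·7 = 35
Q: 4·3+4·8+3·4 = 56 | 4·4+5·8 = 56
gcd(4,4,3,4,5) = 1

Coefficients: [4, 4, 3, 4, 5]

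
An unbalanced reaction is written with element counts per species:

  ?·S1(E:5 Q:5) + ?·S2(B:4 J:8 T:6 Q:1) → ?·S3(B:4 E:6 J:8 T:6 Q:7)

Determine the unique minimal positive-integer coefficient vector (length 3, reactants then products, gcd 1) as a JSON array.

B: 6·0+5·4 = 20 | 5·4 = 20
E: 6·5+5·0 = 30 | 5·6 = 30
J: 6·0+5·8 = 40 | 5·8 = 40
T: 6·0+5·6 = 30 | 5·6 = 30
Q: 6·5+5·1 = 35 | 5·7 = 35
gcd(6,5,5) = 1

Coefficients: [6, 5, 5]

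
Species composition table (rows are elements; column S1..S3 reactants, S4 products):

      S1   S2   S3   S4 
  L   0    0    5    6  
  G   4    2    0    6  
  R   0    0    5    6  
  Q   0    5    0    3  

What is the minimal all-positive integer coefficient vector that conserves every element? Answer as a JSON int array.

L: 6·0+3·0+6·5 = 30 | 5·6 = 30
G: 6·4+3·2+6·0 = 30 | 5·6 = 30
R: 6·0+3·0+6·5 = 30 | 5·6 = 30
Q: 6·0+3·5+6·0 = 15 | 5·3 = 15
gcd(6,3,6,5) = 1

Coefficients: [6, 3, 6, 5]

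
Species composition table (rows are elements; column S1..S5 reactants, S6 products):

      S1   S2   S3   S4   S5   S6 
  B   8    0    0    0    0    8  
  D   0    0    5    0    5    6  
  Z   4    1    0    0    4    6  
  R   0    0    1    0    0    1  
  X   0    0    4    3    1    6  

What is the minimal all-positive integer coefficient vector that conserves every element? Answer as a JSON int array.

Coefficients: [5, 6, 5, 3, 1, 5]

B: 5·8+6·0+5·0+3·0+1·0 = 40 | 5·8 = 40
D: 5·0+6·0+5·5+3·0+1·5 = 30 | 5·6 = 30
Z: 5·4+6·1+5·0+3·0+1·4 = 30 | 5·6 = 30
R: 5·0+6·0+5·1+3·0+1·0 = 5 | 5·1 = 5
X: 5·0+6·0+5·4+3·3+1·1 = 30 | 5·6 = 30
gcd(5,6,5,3,1,5) = 1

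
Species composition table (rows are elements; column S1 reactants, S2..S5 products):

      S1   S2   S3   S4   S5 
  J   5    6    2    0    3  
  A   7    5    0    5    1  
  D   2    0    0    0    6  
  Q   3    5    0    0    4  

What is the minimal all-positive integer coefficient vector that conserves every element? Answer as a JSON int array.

J: 3·5 = 15 | 1·6+3·2+3·0+1·3 = 15
A: 3·7 = 21 | 1·5+3·0+3·5+1·1 = 21
D: 3·2 = 6 | 1·0+3·0+3·0+1·6 = 6
Q: 3·3 = 9 | 1·5+3·0+3·0+1·4 = 9
gcd(3,1,3,3,1) = 1

Coefficients: [3, 1, 3, 3, 1]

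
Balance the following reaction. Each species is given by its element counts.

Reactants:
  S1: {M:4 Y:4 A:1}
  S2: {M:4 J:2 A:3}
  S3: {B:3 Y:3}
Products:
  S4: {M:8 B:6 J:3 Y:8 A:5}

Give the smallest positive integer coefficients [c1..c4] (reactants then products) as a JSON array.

M: 1·4+3·4+4·0 = 16 | 2·8 = 16
B: 1·0+3·0+4·3 = 12 | 2·6 = 12
J: 1·0+3·2+4·0 = 6 | 2·3 = 6
Y: 1·4+3·0+4·3 = 16 | 2·8 = 16
A: 1·1+3·3+4·0 = 10 | 2·5 = 10
gcd(1,3,4,2) = 1

Coefficients: [1, 3, 4, 2]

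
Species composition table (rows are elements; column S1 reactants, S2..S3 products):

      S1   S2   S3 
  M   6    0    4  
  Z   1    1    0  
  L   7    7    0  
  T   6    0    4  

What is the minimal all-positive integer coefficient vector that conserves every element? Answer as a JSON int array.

Coefficients: [2, 2, 3]

M: 2·6 = 12 | 2·0+3·4 = 12
Z: 2·1 = 2 | 2·1+3·0 = 2
L: 2·7 = 14 | 2·7+3·0 = 14
T: 2·6 = 12 | 2·0+3·4 = 12
gcd(2,2,3) = 1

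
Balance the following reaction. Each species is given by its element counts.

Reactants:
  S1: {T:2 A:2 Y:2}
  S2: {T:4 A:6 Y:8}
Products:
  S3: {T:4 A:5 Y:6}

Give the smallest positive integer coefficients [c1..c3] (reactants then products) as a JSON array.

T: 2·2+1·4 = 8 | 2·4 = 8
A: 2·2+1·6 = 10 | 2·5 = 10
Y: 2·2+1·8 = 12 | 2·6 = 12
gcd(2,1,2) = 1

Coefficients: [2, 1, 2]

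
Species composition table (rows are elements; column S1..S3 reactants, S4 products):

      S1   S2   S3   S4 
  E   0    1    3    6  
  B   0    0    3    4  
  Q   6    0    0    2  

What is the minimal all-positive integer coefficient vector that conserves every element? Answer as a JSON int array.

E: 1·0+6·1+4·3 = 18 | 3·6 = 18
B: 1·0+6·0+4·3 = 12 | 3·4 = 12
Q: 1·6+6·0+4·0 = 6 | 3·2 = 6
gcd(1,6,4,3) = 1

Coefficients: [1, 6, 4, 3]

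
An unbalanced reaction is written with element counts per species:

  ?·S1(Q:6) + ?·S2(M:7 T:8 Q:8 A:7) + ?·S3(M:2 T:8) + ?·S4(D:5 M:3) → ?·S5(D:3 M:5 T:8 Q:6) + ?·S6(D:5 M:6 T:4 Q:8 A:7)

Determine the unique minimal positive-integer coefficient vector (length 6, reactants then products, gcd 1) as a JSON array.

Coefficients: [5, 2, 4, 5, 5, 2]

D: 5·0+2·0+4·0+5·5 = 25 | 5·3+2·5 = 25
M: 5·0+2·7+4·2+5·3 = 37 | 5·5+2·6 = 37
T: 5·0+2·8+4·8+5·0 = 48 | 5·8+2·4 = 48
Q: 5·6+2·8+4·0+5·0 = 46 | 5·6+2·8 = 46
A: 5·0+2·7+4·0+5·0 = 14 | 5·0+2·7 = 14
gcd(5,2,4,5,5,2) = 1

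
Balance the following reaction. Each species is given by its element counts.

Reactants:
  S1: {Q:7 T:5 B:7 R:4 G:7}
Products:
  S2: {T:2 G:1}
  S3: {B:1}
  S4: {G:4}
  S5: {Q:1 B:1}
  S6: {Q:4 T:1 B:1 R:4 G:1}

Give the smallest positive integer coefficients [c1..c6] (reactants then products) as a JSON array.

Coefficients: [1, 2, 3, 1, 3, 1]

Q: 1·7 = 7 | 2·0+3·0+1·0+3·1+1·4 = 7
T: 1·5 = 5 | 2·2+3·0+1·0+3·0+1·1 = 5
B: 1·7 = 7 | 2·0+3·1+1·0+3·1+1·1 = 7
R: 1·4 = 4 | 2·0+3·0+1·0+3·0+1·4 = 4
G: 1·7 = 7 | 2·1+3·0+1·4+3·0+1·1 = 7
gcd(1,2,3,1,3,1) = 1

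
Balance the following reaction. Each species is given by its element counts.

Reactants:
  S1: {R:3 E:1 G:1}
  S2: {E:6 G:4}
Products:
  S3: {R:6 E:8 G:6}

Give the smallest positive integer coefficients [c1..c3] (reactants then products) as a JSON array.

R: 2·3+1·0 = 6 | 1·6 = 6
E: 2·1+1·6 = 8 | 1·8 = 8
G: 2·1+1·4 = 6 | 1·6 = 6
gcd(2,1,1) = 1

Coefficients: [2, 1, 1]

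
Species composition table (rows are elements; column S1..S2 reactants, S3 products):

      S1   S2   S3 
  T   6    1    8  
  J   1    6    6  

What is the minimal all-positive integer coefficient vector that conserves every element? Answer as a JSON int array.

Coefficients: [6, 4, 5]

T: 6·6+4·1 = 40 | 5·8 = 40
J: 6·1+4·6 = 30 | 5·6 = 30
gcd(6,4,5) = 1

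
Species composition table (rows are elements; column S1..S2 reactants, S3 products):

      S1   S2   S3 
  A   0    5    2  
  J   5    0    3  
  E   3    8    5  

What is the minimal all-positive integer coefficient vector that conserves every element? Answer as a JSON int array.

Coefficients: [3, 2, 5]

A: 3·0+2·5 = 10 | 5·2 = 10
J: 3·5+2·0 = 15 | 5·3 = 15
E: 3·3+2·8 = 25 | 5·5 = 25
gcd(3,2,5) = 1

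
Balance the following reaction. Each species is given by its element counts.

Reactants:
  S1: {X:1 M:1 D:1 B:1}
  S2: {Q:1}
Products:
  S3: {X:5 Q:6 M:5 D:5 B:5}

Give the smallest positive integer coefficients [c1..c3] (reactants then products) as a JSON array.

X: 5·1+6·0 = 5 | 1·5 = 5
Q: 5·0+6·1 = 6 | 1·6 = 6
M: 5·1+6·0 = 5 | 1·5 = 5
D: 5·1+6·0 = 5 | 1·5 = 5
B: 5·1+6·0 = 5 | 1·5 = 5
gcd(5,6,1) = 1

Coefficients: [5, 6, 1]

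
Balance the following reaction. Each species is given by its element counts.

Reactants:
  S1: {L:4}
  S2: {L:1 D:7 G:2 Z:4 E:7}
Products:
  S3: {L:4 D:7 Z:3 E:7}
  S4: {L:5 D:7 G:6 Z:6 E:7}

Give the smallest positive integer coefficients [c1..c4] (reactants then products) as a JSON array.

L: 5·4+6·1 = 26 | 4·4+2·5 = 26
D: 5·0+6·7 = 42 | 4·7+2·7 = 42
G: 5·0+6·2 = 12 | 4·0+2·6 = 12
Z: 5·0+6·4 = 24 | 4·3+2·6 = 24
E: 5·0+6·7 = 42 | 4·7+2·7 = 42
gcd(5,6,4,2) = 1

Coefficients: [5, 6, 4, 2]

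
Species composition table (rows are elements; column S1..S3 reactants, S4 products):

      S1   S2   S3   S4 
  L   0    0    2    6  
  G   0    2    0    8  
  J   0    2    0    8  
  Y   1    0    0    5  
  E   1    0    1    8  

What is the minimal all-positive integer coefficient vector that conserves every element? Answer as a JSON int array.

L: 5·0+4·0+3·2 = 6 | 1·6 = 6
G: 5·0+4·2+3·0 = 8 | 1·8 = 8
J: 5·0+4·2+3·0 = 8 | 1·8 = 8
Y: 5·1+4·0+3·0 = 5 | 1·5 = 5
E: 5·1+4·0+3·1 = 8 | 1·8 = 8
gcd(5,4,3,1) = 1

Coefficients: [5, 4, 3, 1]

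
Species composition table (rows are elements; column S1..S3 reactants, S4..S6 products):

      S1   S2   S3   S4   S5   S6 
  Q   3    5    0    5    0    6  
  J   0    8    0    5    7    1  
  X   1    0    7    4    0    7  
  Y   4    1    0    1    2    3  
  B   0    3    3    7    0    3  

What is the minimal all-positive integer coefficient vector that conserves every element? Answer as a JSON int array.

Q: 5·3+6·5+6·0 = 45 | 3·5+4·0+5·6 = 45
J: 5·0+6·8+6·0 = 48 | 3·5+4·7+5·1 = 48
X: 5·1+6·0+6·7 = 47 | 3·4+4·0+5·7 = 47
Y: 5·4+6·1+6·0 = 26 | 3·1+4·2+5·3 = 26
B: 5·0+6·3+6·3 = 36 | 3·7+4·0+5·3 = 36
gcd(5,6,6,3,4,5) = 1

Coefficients: [5, 6, 6, 3, 4, 5]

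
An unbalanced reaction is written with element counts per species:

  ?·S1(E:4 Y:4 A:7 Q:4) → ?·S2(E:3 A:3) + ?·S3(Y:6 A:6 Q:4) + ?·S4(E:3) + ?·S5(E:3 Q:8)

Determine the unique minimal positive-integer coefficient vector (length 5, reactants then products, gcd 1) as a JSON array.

Coefficients: [6, 6, 4, 1, 1]

E: 6·4 = 24 | 6·3+4·0+1·3+1·3 = 24
Y: 6·4 = 24 | 6·0+4·6+1·0+1·0 = 24
A: 6·7 = 42 | 6·3+4·6+1·0+1·0 = 42
Q: 6·4 = 24 | 6·0+4·4+1·0+1·8 = 24
gcd(6,6,4,1,1) = 1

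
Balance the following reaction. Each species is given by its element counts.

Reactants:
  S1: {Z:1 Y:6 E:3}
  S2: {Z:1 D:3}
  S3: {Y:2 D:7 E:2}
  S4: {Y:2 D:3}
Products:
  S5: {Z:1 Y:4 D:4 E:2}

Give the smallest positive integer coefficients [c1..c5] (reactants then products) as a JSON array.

Z: 2·1+2·1+1·0+1·0 = 4 | 4·1 = 4
Y: 2·6+2·0+1·2+1·2 = 16 | 4·4 = 16
D: 2·0+2·3+1·7+1·3 = 16 | 4·4 = 16
E: 2·3+2·0+1·2+1·0 = 8 | 4·2 = 8
gcd(2,2,1,1,4) = 1

Coefficients: [2, 2, 1, 1, 4]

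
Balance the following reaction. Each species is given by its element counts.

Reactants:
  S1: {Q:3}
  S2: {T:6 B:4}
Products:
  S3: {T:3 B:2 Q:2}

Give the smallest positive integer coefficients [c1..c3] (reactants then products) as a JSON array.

T: 4·0+3·6 = 18 | 6·3 = 18
B: 4·0+3·4 = 12 | 6·2 = 12
Q: 4·3+3·0 = 12 | 6·2 = 12
gcd(4,3,6) = 1

Coefficients: [4, 3, 6]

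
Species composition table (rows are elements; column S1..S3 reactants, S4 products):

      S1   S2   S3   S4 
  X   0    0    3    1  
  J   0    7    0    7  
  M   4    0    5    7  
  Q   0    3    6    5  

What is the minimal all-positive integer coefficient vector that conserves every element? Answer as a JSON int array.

X: 4·0+3·0+1·3 = 3 | 3·1 = 3
J: 4·0+3·7+1·0 = 21 | 3·7 = 21
M: 4·4+3·0+1·5 = 21 | 3·7 = 21
Q: 4·0+3·3+1·6 = 15 | 3·5 = 15
gcd(4,3,1,3) = 1

Coefficients: [4, 3, 1, 3]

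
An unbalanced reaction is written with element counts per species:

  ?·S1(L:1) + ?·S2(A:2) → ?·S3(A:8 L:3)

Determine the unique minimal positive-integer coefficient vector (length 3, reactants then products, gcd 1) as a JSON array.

Coefficients: [3, 4, 1]

A: 3·0+4·2 = 8 | 1·8 = 8
L: 3·1+4·0 = 3 | 1·3 = 3
gcd(3,4,1) = 1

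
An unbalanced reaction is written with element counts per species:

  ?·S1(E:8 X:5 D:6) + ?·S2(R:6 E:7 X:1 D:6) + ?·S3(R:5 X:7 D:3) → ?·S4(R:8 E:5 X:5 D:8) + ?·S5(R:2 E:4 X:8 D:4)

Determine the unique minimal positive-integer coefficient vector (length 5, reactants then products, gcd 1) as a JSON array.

Coefficients: [4, 1, 6, 3, 6]

R: 4·0+1·6+6·5 = 36 | 3·8+6·2 = 36
E: 4·8+1·7+6·0 = 39 | 3·5+6·4 = 39
X: 4·5+1·1+6·7 = 63 | 3·5+6·8 = 63
D: 4·6+1·6+6·3 = 48 | 3·8+6·4 = 48
gcd(4,1,6,3,6) = 1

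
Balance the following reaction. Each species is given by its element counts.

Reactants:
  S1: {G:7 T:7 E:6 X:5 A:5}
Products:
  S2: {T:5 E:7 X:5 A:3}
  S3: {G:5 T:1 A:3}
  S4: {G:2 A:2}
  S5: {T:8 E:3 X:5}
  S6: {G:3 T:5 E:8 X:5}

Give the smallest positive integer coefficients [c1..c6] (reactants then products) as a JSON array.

Coefficients: [6, 2, 6, 3, 2, 2]

G: 6·7 = 42 | 2·0+6·5+3·2+2·0+2·3 = 42
T: 6·7 = 42 | 2·5+6·1+3·0+2·8+2·5 = 42
E: 6·6 = 36 | 2·7+6·0+3·0+2·3+2·8 = 36
X: 6·5 = 30 | 2·5+6·0+3·0+2·5+2·5 = 30
A: 6·5 = 30 | 2·3+6·3+3·2+2·0+2·0 = 30
gcd(6,2,6,3,2,2) = 1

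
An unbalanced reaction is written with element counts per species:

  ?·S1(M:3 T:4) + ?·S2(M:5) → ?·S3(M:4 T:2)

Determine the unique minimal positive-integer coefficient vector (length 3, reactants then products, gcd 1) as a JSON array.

M: 1·3+1·5 = 8 | 2·4 = 8
T: 1·4+1·0 = 4 | 2·2 = 4
gcd(1,1,2) = 1

Coefficients: [1, 1, 2]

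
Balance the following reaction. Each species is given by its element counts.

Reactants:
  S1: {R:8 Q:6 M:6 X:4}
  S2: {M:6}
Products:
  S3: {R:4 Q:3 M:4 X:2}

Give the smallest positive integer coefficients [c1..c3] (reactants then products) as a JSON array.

Coefficients: [3, 1, 6]

R: 3·8+1·0 = 24 | 6·4 = 24
Q: 3·6+1·0 = 18 | 6·3 = 18
M: 3·6+1·6 = 24 | 6·4 = 24
X: 3·4+1·0 = 12 | 6·2 = 12
gcd(3,1,6) = 1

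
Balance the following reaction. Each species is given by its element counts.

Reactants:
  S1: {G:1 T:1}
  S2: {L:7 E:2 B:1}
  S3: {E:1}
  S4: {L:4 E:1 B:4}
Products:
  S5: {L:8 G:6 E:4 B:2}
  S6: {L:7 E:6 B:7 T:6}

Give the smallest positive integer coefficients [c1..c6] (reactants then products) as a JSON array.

L: 6·0+1·7+6·0+2·4 = 15 | 1·8+1·7 = 15
G: 6·1+1·0+6·0+2·0 = 6 | 1·6+1·0 = 6
E: 6·0+1·2+6·1+2·1 = 10 | 1·4+1·6 = 10
B: 6·0+1·1+6·0+2·4 = 9 | 1·2+1·7 = 9
T: 6·1+1·0+6·0+2·0 = 6 | 1·0+1·6 = 6
gcd(6,1,6,2,1,1) = 1

Coefficients: [6, 1, 6, 2, 1, 1]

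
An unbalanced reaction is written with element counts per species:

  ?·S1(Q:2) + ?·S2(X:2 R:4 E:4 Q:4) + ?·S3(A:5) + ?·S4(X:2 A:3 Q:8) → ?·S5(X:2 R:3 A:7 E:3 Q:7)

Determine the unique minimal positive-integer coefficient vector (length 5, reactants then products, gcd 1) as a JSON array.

Coefficients: [4, 3, 5, 1, 4]

X: 4·0+3·2+5·0+1·2 = 8 | 4·2 = 8
R: 4·0+3·4+5·0+1·0 = 12 | 4·3 = 12
A: 4·0+3·0+5·5+1·3 = 28 | 4·7 = 28
E: 4·0+3·4+5·0+1·0 = 12 | 4·3 = 12
Q: 4·2+3·4+5·0+1·8 = 28 | 4·7 = 28
gcd(4,3,5,1,4) = 1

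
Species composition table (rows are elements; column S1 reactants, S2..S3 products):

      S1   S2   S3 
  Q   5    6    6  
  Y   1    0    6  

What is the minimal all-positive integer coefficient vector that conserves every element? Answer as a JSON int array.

Q: 6·5 = 30 | 4·6+1·6 = 30
Y: 6·1 = 6 | 4·0+1·6 = 6
gcd(6,4,1) = 1

Coefficients: [6, 4, 1]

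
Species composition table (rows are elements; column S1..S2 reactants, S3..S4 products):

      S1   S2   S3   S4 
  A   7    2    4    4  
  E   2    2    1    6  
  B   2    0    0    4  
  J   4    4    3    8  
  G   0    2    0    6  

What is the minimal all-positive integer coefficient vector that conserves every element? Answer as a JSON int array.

A: 2·7+3·2 = 20 | 4·4+1·4 = 20
E: 2·2+3·2 = 10 | 4·1+1·6 = 10
B: 2·2+3·0 = 4 | 4·0+1·4 = 4
J: 2·4+3·4 = 20 | 4·3+1·8 = 20
G: 2·0+3·2 = 6 | 4·0+1·6 = 6
gcd(2,3,4,1) = 1

Coefficients: [2, 3, 4, 1]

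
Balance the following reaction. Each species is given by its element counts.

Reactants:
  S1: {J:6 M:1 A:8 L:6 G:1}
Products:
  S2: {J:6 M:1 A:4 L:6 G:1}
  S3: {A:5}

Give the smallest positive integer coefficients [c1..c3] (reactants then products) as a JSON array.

J: 5·6 = 30 | 5·6+4·0 = 30
M: 5·1 = 5 | 5·1+4·0 = 5
A: 5·8 = 40 | 5·4+4·5 = 40
L: 5·6 = 30 | 5·6+4·0 = 30
G: 5·1 = 5 | 5·1+4·0 = 5
gcd(5,5,4) = 1

Coefficients: [5, 5, 4]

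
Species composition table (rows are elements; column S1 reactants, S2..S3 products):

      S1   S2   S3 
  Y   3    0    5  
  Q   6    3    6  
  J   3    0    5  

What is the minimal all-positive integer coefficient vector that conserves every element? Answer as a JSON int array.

Y: 5·3 = 15 | 4·0+3·5 = 15
Q: 5·6 = 30 | 4·3+3·6 = 30
J: 5·3 = 15 | 4·0+3·5 = 15
gcd(5,4,3) = 1

Coefficients: [5, 4, 3]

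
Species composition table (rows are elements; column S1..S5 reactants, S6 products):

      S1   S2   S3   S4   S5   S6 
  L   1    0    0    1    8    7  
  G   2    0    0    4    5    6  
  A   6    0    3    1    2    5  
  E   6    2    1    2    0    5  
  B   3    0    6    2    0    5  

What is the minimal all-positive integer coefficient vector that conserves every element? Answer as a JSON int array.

L: 1·1+6·0+3·0+2·1+4·8 = 35 | 5·7 = 35
G: 1·2+6·0+3·0+2·4+4·5 = 30 | 5·6 = 30
A: 1·6+6·0+3·3+2·1+4·2 = 25 | 5·5 = 25
E: 1·6+6·2+3·1+2·2+4·0 = 25 | 5·5 = 25
B: 1·3+6·0+3·6+2·2+4·0 = 25 | 5·5 = 25
gcd(1,6,3,2,4,5) = 1

Coefficients: [1, 6, 3, 2, 4, 5]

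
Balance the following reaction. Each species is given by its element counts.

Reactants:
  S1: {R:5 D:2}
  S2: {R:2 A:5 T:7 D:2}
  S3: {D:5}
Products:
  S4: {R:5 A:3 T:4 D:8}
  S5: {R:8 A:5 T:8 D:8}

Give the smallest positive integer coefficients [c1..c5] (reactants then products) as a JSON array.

R: 5·5+4·2+6·0 = 33 | 5·5+1·8 = 33
A: 5·0+4·5+6·0 = 20 | 5·3+1·5 = 20
T: 5·0+4·7+6·0 = 28 | 5·4+1·8 = 28
D: 5·2+4·2+6·5 = 48 | 5·8+1·8 = 48
gcd(5,4,6,5,1) = 1

Coefficients: [5, 4, 6, 5, 1]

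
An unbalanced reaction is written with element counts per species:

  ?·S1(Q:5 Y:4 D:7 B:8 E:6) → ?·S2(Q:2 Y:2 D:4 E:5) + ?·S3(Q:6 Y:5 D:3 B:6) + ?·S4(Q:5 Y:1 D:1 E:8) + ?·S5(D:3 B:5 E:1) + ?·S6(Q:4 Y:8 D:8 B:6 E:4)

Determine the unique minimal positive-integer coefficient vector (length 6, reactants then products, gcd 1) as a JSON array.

Q: 6·5 = 30 | 2·2+2·6+2·5+6·0+1·4 = 30
Y: 6·4 = 24 | 2·2+2·5+2·1+6·0+1·8 = 24
D: 6·7 = 42 | 2·4+2·3+2·1+6·3+1·8 = 42
B: 6·8 = 48 | 2·0+2·6+2·0+6·5+1·6 = 48
E: 6·6 = 36 | 2·5+2·0+2·8+6·1+1·4 = 36
gcd(6,2,2,2,6,1) = 1

Coefficients: [6, 2, 2, 2, 6, 1]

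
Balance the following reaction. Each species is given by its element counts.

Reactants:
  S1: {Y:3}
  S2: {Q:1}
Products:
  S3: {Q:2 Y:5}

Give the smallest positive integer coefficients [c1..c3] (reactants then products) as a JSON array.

Q: 5·0+6·1 = 6 | 3·2 = 6
Y: 5·3+6·0 = 15 | 3·5 = 15
gcd(5,6,3) = 1

Coefficients: [5, 6, 3]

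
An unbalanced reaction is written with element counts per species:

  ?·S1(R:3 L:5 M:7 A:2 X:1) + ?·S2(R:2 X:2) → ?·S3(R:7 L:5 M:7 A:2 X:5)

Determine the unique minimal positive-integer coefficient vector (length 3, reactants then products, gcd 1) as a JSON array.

R: 1·3+2·2 = 7 | 1·7 = 7
L: 1·5+2·0 = 5 | 1·5 = 5
M: 1·7+2·0 = 7 | 1·7 = 7
A: 1·2+2·0 = 2 | 1·2 = 2
X: 1·1+2·2 = 5 | 1·5 = 5
gcd(1,2,1) = 1

Coefficients: [1, 2, 1]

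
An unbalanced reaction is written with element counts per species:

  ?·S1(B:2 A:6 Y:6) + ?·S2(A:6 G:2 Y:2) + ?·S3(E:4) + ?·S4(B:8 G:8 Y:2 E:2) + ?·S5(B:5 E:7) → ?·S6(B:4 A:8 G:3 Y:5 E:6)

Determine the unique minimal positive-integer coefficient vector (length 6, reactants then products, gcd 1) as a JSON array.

Coefficients: [3, 5, 5, 1, 2, 6]

B: 3·2+5·0+5·0+1·8+2·5 = 24 | 6·4 = 24
A: 3·6+5·6+5·0+1·0+2·0 = 48 | 6·8 = 48
G: 3·0+5·2+5·0+1·8+2·0 = 18 | 6·3 = 18
Y: 3·6+5·2+5·0+1·2+2·0 = 30 | 6·5 = 30
E: 3·0+5·0+5·4+1·2+2·7 = 36 | 6·6 = 36
gcd(3,5,5,1,2,6) = 1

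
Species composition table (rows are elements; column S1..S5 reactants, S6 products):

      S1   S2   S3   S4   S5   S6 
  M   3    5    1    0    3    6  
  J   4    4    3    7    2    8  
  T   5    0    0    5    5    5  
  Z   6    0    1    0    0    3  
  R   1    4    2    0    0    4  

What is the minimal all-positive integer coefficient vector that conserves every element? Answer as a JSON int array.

Coefficients: [2, 3, 3, 1, 2, 5]

M: 2·3+3·5+3·1+1·0+2·3 = 30 | 5·6 = 30
J: 2·4+3·4+3·3+1·7+2·2 = 40 | 5·8 = 40
T: 2·5+3·0+3·0+1·5+2·5 = 25 | 5·5 = 25
Z: 2·6+3·0+3·1+1·0+2·0 = 15 | 5·3 = 15
R: 2·1+3·4+3·2+1·0+2·0 = 20 | 5·4 = 20
gcd(2,3,3,1,2,5) = 1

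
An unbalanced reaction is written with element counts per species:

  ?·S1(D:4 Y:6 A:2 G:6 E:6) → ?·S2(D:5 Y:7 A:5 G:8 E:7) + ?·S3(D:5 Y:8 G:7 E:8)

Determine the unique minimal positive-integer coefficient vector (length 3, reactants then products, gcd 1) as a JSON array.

D: 5·4 = 20 | 2·5+2·5 = 20
Y: 5·6 = 30 | 2·7+2·8 = 30
A: 5·2 = 10 | 2·5+2·0 = 10
G: 5·6 = 30 | 2·8+2·7 = 30
E: 5·6 = 30 | 2·7+2·8 = 30
gcd(5,2,2) = 1

Coefficients: [5, 2, 2]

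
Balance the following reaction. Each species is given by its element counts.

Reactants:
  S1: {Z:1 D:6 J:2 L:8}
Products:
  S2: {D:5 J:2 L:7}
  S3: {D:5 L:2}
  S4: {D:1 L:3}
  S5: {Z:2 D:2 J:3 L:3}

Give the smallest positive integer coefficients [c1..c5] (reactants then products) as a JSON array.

Z: 4·1 = 4 | 1·0+2·0+5·0+2·2 = 4
D: 4·6 = 24 | 1·5+2·5+5·1+2·2 = 24
J: 4·2 = 8 | 1·2+2·0+5·0+2·3 = 8
L: 4·8 = 32 | 1·7+2·2+5·3+2·3 = 32
gcd(4,1,2,5,2) = 1

Coefficients: [4, 1, 2, 5, 2]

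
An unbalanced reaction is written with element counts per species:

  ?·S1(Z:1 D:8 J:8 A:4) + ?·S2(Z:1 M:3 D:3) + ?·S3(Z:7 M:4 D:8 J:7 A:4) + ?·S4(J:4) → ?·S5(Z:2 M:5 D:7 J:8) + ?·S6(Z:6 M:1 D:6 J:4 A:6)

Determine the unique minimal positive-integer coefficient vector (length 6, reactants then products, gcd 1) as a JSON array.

Coefficients: [2, 6, 4, 5, 6, 4]

Z: 2·1+6·1+4·7+5·0 = 36 | 6·2+4·6 = 36
M: 2·0+6·3+4·4+5·0 = 34 | 6·5+4·1 = 34
D: 2·8+6·3+4·8+5·0 = 66 | 6·7+4·6 = 66
J: 2·8+6·0+4·7+5·4 = 64 | 6·8+4·4 = 64
A: 2·4+6·0+4·4+5·0 = 24 | 6·0+4·6 = 24
gcd(2,6,4,5,6,4) = 1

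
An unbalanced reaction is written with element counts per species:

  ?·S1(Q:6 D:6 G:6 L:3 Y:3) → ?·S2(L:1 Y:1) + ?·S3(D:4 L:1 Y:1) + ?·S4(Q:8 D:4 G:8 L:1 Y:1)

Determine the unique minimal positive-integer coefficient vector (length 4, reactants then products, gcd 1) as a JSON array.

Coefficients: [4, 6, 3, 3]

Q: 4·6 = 24 | 6·0+3·0+3·8 = 24
D: 4·6 = 24 | 6·0+3·4+3·4 = 24
G: 4·6 = 24 | 6·0+3·0+3·8 = 24
L: 4·3 = 12 | 6·1+3·1+3·1 = 12
Y: 4·3 = 12 | 6·1+3·1+3·1 = 12
gcd(4,6,3,3) = 1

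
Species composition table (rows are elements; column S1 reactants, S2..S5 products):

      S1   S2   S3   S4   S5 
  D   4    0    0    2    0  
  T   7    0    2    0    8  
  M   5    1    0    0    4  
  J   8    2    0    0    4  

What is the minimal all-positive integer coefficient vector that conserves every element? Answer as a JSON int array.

D: 2·4 = 8 | 6·0+3·0+4·2+1·0 = 8
T: 2·7 = 14 | 6·0+3·2+4·0+1·8 = 14
M: 2·5 = 10 | 6·1+3·0+4·0+1·4 = 10
J: 2·8 = 16 | 6·2+3·0+4·0+1·4 = 16
gcd(2,6,3,4,1) = 1

Coefficients: [2, 6, 3, 4, 1]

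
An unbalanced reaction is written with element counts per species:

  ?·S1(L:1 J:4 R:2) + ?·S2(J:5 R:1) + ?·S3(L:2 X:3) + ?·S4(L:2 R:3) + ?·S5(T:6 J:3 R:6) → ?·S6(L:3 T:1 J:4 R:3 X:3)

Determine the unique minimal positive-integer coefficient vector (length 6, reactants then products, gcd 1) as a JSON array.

Coefficients: [4, 1, 6, 1, 1, 6]

L: 4·1+1·0+6·2+1·2+1·0 = 18 | 6·3 = 18
T: 4·0+1·0+6·0+1·0+1·6 = 6 | 6·1 = 6
J: 4·4+1·5+6·0+1·0+1·3 = 24 | 6·4 = 24
R: 4·2+1·1+6·0+1·3+1·6 = 18 | 6·3 = 18
X: 4·0+1·0+6·3+1·0+1·0 = 18 | 6·3 = 18
gcd(4,1,6,1,1,6) = 1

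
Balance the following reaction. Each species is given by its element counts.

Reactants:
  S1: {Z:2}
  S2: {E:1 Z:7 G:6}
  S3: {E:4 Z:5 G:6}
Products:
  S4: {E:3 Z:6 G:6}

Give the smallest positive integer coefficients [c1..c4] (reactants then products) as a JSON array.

E: 1·0+2·1+4·4 = 18 | 6·3 = 18
Z: 1·2+2·7+4·5 = 36 | 6·6 = 36
G: 1·0+2·6+4·6 = 36 | 6·6 = 36
gcd(1,2,4,6) = 1

Coefficients: [1, 2, 4, 6]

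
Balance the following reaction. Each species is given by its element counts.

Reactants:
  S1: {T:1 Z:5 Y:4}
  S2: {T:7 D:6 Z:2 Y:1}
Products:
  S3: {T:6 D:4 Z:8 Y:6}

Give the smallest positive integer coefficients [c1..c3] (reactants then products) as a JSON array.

T: 4·1+2·7 = 18 | 3·6 = 18
D: 4·0+2·6 = 12 | 3·4 = 12
Z: 4·5+2·2 = 24 | 3·8 = 24
Y: 4·4+2·1 = 18 | 3·6 = 18
gcd(4,2,3) = 1

Coefficients: [4, 2, 3]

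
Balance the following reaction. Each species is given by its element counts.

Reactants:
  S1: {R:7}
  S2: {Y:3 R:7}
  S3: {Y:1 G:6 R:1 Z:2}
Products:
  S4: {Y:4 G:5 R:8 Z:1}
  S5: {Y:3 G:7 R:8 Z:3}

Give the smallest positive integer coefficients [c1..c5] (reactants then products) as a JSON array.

Coefficients: [1, 5, 6, 3, 3]

Y: 1·0+5·3+6·1 = 21 | 3·4+3·3 = 21
G: 1·0+5·0+6·6 = 36 | 3·5+3·7 = 36
R: 1·7+5·7+6·1 = 48 | 3·8+3·8 = 48
Z: 1·0+5·0+6·2 = 12 | 3·1+3·3 = 12
gcd(1,5,6,3,3) = 1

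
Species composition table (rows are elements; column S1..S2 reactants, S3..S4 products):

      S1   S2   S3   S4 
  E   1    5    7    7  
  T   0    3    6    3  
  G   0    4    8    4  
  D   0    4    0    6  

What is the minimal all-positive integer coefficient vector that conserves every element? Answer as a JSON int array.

Coefficients: [5, 6, 1, 4]

E: 5·1+6·5 = 35 | 1·7+4·7 = 35
T: 5·0+6·3 = 18 | 1·6+4·3 = 18
G: 5·0+6·4 = 24 | 1·8+4·4 = 24
D: 5·0+6·4 = 24 | 1·0+4·6 = 24
gcd(5,6,1,4) = 1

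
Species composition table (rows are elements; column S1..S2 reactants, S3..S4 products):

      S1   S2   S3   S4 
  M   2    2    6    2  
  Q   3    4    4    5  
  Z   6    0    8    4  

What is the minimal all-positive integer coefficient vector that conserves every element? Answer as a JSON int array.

M: 4·2+3·2 = 14 | 1·6+4·2 = 14
Q: 4·3+3·4 = 24 | 1·4+4·5 = 24
Z: 4·6+3·0 = 24 | 1·8+4·4 = 24
gcd(4,3,1,4) = 1

Coefficients: [4, 3, 1, 4]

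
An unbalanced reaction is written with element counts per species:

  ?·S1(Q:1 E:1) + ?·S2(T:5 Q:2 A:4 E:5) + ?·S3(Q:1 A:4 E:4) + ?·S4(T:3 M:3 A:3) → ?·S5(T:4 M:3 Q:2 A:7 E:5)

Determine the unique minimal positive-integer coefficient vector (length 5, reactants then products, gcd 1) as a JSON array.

Coefficients: [4, 1, 4, 5, 5]

T: 4·0+1·5+4·0+5·3 = 20 | 5·4 = 20
M: 4·0+1·0+4·0+5·3 = 15 | 5·3 = 15
Q: 4·1+1·2+4·1+5·0 = 10 | 5·2 = 10
A: 4·0+1·4+4·4+5·3 = 35 | 5·7 = 35
E: 4·1+1·5+4·4+5·0 = 25 | 5·5 = 25
gcd(4,1,4,5,5) = 1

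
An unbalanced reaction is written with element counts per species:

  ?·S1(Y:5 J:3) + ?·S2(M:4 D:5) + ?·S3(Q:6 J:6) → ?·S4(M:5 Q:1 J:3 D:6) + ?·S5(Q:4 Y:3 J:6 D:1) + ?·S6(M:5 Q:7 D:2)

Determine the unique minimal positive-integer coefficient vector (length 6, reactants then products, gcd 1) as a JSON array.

M: 3·0+5·4+5·0 = 20 | 3·5+5·0+1·5 = 20
Q: 3·0+5·0+5·6 = 30 | 3·1+5·4+1·7 = 30
Y: 3·5+5·0+5·0 = 15 | 3·0+5·3+1·0 = 15
J: 3·3+5·0+5·6 = 39 | 3·3+5·6+1·0 = 39
D: 3·0+5·5+5·0 = 25 | 3·6+5·1+1·2 = 25
gcd(3,5,5,3,5,1) = 1

Coefficients: [3, 5, 5, 3, 5, 1]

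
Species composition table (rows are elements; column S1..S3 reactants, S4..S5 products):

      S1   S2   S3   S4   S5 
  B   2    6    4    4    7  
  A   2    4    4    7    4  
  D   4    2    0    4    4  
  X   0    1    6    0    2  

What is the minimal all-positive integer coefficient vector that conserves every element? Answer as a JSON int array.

B: 5·2+6·6+1·4 = 50 | 2·4+6·7 = 50
A: 5·2+6·4+1·4 = 38 | 2·7+6·4 = 38
D: 5·4+6·2+1·0 = 32 | 2·4+6·4 = 32
X: 5·0+6·1+1·6 = 12 | 2·0+6·2 = 12
gcd(5,6,1,2,6) = 1

Coefficients: [5, 6, 1, 2, 6]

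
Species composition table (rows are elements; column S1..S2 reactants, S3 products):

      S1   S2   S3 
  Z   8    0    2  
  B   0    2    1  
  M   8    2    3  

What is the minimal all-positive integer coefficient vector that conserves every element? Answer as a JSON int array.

Z: 1·8+2·0 = 8 | 4·2 = 8
B: 1·0+2·2 = 4 | 4·1 = 4
M: 1·8+2·2 = 12 | 4·3 = 12
gcd(1,2,4) = 1

Coefficients: [1, 2, 4]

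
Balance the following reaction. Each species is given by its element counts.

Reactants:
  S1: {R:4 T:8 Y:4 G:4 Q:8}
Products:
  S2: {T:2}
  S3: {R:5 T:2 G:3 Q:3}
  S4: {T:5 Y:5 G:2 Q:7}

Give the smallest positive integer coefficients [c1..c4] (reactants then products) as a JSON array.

R: 5·4 = 20 | 6·0+4·5+4·0 = 20
T: 5·8 = 40 | 6·2+4·2+4·5 = 40
Y: 5·4 = 20 | 6·0+4·0+4·5 = 20
G: 5·4 = 20 | 6·0+4·3+4·2 = 20
Q: 5·8 = 40 | 6·0+4·3+4·7 = 40
gcd(5,6,4,4) = 1

Coefficients: [5, 6, 4, 4]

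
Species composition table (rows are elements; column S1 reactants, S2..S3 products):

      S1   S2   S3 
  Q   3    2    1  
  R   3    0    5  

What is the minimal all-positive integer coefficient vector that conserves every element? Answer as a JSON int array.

Q: 5·3 = 15 | 6·2+3·1 = 15
R: 5·3 = 15 | 6·0+3·5 = 15
gcd(5,6,3) = 1

Coefficients: [5, 6, 3]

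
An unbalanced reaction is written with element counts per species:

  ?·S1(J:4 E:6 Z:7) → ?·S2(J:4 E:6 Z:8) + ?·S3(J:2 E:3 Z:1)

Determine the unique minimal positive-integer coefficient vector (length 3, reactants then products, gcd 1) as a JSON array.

Coefficients: [6, 5, 2]

J: 6·4 = 24 | 5·4+2·2 = 24
E: 6·6 = 36 | 5·6+2·3 = 36
Z: 6·7 = 42 | 5·8+2·1 = 42
gcd(6,5,2) = 1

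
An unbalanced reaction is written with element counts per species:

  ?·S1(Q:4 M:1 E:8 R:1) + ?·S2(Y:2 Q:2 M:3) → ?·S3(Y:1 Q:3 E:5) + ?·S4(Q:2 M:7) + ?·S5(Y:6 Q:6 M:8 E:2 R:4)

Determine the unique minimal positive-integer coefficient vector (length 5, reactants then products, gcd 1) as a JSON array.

Y: 4·0+6·2 = 12 | 6·1+2·0+1·6 = 12
Q: 4·4+6·2 = 28 | 6·3+2·2+1·6 = 28
M: 4·1+6·3 = 22 | 6·0+2·7+1·8 = 22
E: 4·8+6·0 = 32 | 6·5+2·0+1·2 = 32
R: 4·1+6·0 = 4 | 6·0+2·0+1·4 = 4
gcd(4,6,6,2,1) = 1

Coefficients: [4, 6, 6, 2, 1]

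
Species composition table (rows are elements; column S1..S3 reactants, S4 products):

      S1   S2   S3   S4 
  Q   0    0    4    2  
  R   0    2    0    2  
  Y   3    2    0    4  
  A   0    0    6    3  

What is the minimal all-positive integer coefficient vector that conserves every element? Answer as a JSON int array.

Coefficients: [4, 6, 3, 6]

Q: 4·0+6·0+3·4 = 12 | 6·2 = 12
R: 4·0+6·2+3·0 = 12 | 6·2 = 12
Y: 4·3+6·2+3·0 = 24 | 6·4 = 24
A: 4·0+6·0+3·6 = 18 | 6·3 = 18
gcd(4,6,3,6) = 1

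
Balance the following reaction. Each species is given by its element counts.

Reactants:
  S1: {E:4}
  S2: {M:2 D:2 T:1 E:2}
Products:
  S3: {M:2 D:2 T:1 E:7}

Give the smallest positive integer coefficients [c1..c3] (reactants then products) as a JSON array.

M: 5·0+4·2 = 8 | 4·2 = 8
D: 5·0+4·2 = 8 | 4·2 = 8
T: 5·0+4·1 = 4 | 4·1 = 4
E: 5·4+4·2 = 28 | 4·7 = 28
gcd(5,4,4) = 1

Coefficients: [5, 4, 4]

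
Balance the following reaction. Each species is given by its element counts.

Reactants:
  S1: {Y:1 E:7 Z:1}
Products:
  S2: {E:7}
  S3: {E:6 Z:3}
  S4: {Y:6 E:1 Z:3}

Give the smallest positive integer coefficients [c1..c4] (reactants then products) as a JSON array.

Y: 6·1 = 6 | 5·0+1·0+1·6 = 6
E: 6·7 = 42 | 5·7+1·6+1·1 = 42
Z: 6·1 = 6 | 5·0+1·3+1·3 = 6
gcd(6,5,1,1) = 1

Coefficients: [6, 5, 1, 1]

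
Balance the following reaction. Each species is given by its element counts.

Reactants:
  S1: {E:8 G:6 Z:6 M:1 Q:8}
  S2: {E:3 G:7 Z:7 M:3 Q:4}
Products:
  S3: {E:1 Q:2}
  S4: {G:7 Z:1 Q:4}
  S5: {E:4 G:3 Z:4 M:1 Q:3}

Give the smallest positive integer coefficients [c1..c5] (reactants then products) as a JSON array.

E: 3·8+1·3 = 27 | 3·1+1·0+6·4 = 27
G: 3·6+1·7 = 25 | 3·0+1·7+6·3 = 25
Z: 3·6+1·7 = 25 | 3·0+1·1+6·4 = 25
M: 3·1+1·3 = 6 | 3·0+1·0+6·1 = 6
Q: 3·8+1·4 = 28 | 3·2+1·4+6·3 = 28
gcd(3,1,3,1,6) = 1

Coefficients: [3, 1, 3, 1, 6]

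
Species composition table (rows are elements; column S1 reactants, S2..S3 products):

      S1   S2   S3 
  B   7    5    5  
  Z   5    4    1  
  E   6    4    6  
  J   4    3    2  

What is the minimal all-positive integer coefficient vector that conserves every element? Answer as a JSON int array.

Coefficients: [5, 6, 1]

B: 5·7 = 35 | 6·5+1·5 = 35
Z: 5·5 = 25 | 6·4+1·1 = 25
E: 5·6 = 30 | 6·4+1·6 = 30
J: 5·4 = 20 | 6·3+1·2 = 20
gcd(5,6,1) = 1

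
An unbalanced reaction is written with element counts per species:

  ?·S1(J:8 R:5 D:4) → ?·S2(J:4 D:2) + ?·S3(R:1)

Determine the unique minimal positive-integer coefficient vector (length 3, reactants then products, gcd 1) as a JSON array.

Coefficients: [1, 2, 5]

J: 1·8 = 8 | 2·4+5·0 = 8
R: 1·5 = 5 | 2·0+5·1 = 5
D: 1·4 = 4 | 2·2+5·0 = 4
gcd(1,2,5) = 1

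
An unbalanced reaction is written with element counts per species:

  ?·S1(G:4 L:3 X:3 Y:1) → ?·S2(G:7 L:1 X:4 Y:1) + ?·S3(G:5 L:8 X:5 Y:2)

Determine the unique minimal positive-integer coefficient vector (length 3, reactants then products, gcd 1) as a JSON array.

G: 3·4 = 12 | 1·7+1·5 = 12
L: 3·3 = 9 | 1·1+1·8 = 9
X: 3·3 = 9 | 1·4+1·5 = 9
Y: 3·1 = 3 | 1·1+1·2 = 3
gcd(3,1,1) = 1

Coefficients: [3, 1, 1]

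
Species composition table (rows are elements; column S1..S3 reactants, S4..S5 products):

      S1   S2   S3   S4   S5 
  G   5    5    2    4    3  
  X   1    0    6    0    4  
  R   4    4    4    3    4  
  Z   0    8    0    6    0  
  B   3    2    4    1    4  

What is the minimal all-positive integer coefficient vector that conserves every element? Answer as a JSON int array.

G: 2·5+3·5+3·2 = 31 | 4·4+5·3 = 31
X: 2·1+3·0+3·6 = 20 | 4·0+5·4 = 20
R: 2·4+3·4+3·4 = 32 | 4·3+5·4 = 32
Z: 2·0+3·8+3·0 = 24 | 4·6+5·0 = 24
B: 2·3+3·2+3·4 = 24 | 4·1+5·4 = 24
gcd(2,3,3,4,5) = 1

Coefficients: [2, 3, 3, 4, 5]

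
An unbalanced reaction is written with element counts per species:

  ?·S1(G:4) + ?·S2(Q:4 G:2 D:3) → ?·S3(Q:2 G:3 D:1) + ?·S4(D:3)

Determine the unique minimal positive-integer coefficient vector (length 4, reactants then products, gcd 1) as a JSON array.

Q: 3·0+3·4 = 12 | 6·2+1·0 = 12
G: 3·4+3·2 = 18 | 6·3+1·0 = 18
D: 3·0+3·3 = 9 | 6·1+1·3 = 9
gcd(3,3,6,1) = 1

Coefficients: [3, 3, 6, 1]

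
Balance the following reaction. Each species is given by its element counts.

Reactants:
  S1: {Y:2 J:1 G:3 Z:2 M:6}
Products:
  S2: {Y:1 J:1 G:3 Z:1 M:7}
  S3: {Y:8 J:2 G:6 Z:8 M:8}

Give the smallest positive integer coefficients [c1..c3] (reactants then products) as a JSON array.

Y: 6·2 = 12 | 4·1+1·8 = 12
J: 6·1 = 6 | 4·1+1·2 = 6
G: 6·3 = 18 | 4·3+1·6 = 18
Z: 6·2 = 12 | 4·1+1·8 = 12
M: 6·6 = 36 | 4·7+1·8 = 36
gcd(6,4,1) = 1

Coefficients: [6, 4, 1]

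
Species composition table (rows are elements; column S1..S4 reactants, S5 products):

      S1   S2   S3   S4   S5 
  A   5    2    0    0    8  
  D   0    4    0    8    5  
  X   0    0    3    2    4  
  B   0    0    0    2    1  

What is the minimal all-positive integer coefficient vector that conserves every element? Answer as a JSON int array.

Coefficients: [6, 1, 4, 2, 4]

A: 6·5+1·2+4·0+2·0 = 32 | 4·8 = 32
D: 6·0+1·4+4·0+2·8 = 20 | 4·5 = 20
X: 6·0+1·0+4·3+2·2 = 16 | 4·4 = 16
B: 6·0+1·0+4·0+2·2 = 4 | 4·1 = 4
gcd(6,1,4,2,4) = 1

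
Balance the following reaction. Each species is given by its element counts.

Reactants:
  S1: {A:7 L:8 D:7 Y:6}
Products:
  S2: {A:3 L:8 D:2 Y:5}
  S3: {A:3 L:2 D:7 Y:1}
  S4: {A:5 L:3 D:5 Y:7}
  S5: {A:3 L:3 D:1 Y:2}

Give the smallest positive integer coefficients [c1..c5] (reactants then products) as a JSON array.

A: 5·7 = 35 | 2·3+3·3+1·5+5·3 = 35
L: 5·8 = 40 | 2·8+3·2+1·3+5·3 = 40
D: 5·7 = 35 | 2·2+3·7+1·5+5·1 = 35
Y: 5·6 = 30 | 2·5+3·1+1·7+5·2 = 30
gcd(5,2,3,1,5) = 1

Coefficients: [5, 2, 3, 1, 5]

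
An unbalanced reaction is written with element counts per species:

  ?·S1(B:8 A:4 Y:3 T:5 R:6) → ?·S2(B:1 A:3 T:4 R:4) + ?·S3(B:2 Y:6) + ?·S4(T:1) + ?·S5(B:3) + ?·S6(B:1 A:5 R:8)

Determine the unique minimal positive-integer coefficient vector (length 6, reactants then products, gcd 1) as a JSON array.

Coefficients: [2, 1, 1, 6, 4, 1]

B: 2·8 = 16 | 1·1+1·2+6·0+4·3+1·1 = 16
A: 2·4 = 8 | 1·3+1·0+6·0+4·0+1·5 = 8
Y: 2·3 = 6 | 1·0+1·6+6·0+4·0+1·0 = 6
T: 2·5 = 10 | 1·4+1·0+6·1+4·0+1·0 = 10
R: 2·6 = 12 | 1·4+1·0+6·0+4·0+1·8 = 12
gcd(2,1,1,6,4,1) = 1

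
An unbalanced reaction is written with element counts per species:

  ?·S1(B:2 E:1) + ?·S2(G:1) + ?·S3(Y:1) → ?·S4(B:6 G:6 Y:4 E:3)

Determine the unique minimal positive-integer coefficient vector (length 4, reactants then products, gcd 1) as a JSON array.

B: 3·2+6·0+4·0 = 6 | 1·6 = 6
G: 3·0+6·1+4·0 = 6 | 1·6 = 6
Y: 3·0+6·0+4·1 = 4 | 1·4 = 4
E: 3·1+6·0+4·0 = 3 | 1·3 = 3
gcd(3,6,4,1) = 1

Coefficients: [3, 6, 4, 1]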